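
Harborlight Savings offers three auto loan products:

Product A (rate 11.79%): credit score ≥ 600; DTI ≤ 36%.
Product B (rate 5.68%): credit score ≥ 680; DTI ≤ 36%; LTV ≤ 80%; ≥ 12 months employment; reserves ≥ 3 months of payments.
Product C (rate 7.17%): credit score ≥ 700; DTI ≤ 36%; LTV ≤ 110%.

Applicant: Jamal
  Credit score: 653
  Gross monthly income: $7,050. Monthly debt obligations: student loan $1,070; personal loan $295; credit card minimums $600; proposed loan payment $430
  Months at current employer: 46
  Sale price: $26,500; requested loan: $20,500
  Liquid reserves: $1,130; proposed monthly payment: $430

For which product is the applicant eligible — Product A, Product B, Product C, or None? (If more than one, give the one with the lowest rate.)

Product A

Total debts = (1,070 + 295 + 600 + 430) = 2,395; DTI = 2,395/7,050 = 34%.
LTV = 20,500/26,500 = 77.4%.
Reserves = 1,130/430 = 2.6 months.
Product A: score 653 ≥ 600; DTI 34% ≤ 36% → qualifies.
Product B: score 653 < 680; DTI 34% ≤ 36%; LTV 77.4% ≤ 80%; employment 46 ≥ 12 mo; reserves 2.6 < 3 mo → does not qualify.
Product C: score 653 < 700; DTI 34% ≤ 36%; LTV 77.4% ≤ 110% → does not qualify.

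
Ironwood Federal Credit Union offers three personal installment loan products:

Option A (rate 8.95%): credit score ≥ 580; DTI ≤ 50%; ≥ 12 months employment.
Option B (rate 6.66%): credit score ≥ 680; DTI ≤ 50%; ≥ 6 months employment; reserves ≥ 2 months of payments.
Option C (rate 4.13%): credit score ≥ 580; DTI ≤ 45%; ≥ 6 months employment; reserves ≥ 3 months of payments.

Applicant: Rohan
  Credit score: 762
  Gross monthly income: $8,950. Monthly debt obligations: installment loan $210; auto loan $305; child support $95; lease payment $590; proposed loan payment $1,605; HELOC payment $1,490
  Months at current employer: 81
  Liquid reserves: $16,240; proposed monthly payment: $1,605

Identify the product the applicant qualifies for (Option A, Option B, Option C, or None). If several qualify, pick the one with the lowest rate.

Total debts = (210 + 305 + 95 + 590 + 1,605 + 1,490) = 4,295; DTI = 4,295/8,950 = 48%.
Reserves = 16,240/1,605 = 10.1 months.
Option A: score 762 ≥ 580; DTI 48% ≤ 50%; employment 81 ≥ 12 mo → qualifies.
Option B: score 762 ≥ 680; DTI 48% ≤ 50%; employment 81 ≥ 6 mo; reserves 10.1 ≥ 2 mo → qualifies.
Option C: score 762 ≥ 580; DTI 48% > 45%; employment 81 ≥ 6 mo; reserves 10.1 ≥ 3 mo → does not qualify.
Qualifying: Option A, Option B. Lowest rate is 6.66% → Option B.

Option B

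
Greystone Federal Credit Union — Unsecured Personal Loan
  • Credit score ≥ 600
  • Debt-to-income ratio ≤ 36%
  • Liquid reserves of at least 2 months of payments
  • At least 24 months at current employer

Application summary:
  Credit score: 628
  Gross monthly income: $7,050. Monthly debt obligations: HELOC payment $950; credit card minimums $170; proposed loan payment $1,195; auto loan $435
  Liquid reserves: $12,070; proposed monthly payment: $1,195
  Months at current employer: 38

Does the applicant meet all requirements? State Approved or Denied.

Credit score 628 ≥ 600 (meets)
Total monthly debts = (950 + 170 + 1,195 + 435) = 2,750. DTI = 2,750/7,050 = 39% > 36%
Liquid reserves cover 12,070/1,195 = 10.1 months — ≥ 2 required
Employment 38 ≥ 24 months
Fails on DTI.

Denied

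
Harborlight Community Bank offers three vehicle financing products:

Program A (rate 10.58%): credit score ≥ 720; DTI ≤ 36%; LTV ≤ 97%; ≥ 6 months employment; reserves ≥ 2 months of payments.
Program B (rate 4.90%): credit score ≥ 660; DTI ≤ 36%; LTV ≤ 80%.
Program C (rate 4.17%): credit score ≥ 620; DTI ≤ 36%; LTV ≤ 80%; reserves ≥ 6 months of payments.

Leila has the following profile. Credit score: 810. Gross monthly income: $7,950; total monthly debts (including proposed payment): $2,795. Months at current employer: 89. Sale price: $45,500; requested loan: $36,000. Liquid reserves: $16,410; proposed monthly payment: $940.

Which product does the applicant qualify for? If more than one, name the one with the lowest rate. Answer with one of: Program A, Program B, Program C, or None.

Program C

DTI = 2,795/7,950 = 35.2%.
LTV = 36,000/45,500 = 79.1%.
Reserves = 16,410/940 = 17.5 months.
Program A: score 810 ≥ 720; DTI 35.2% ≤ 36%; LTV 79.1% ≤ 97%; employment 89 ≥ 6 mo; reserves 17.5 ≥ 2 mo → qualifies.
Program B: score 810 ≥ 660; DTI 35.2% ≤ 36%; LTV 79.1% ≤ 80% → qualifies.
Program C: score 810 ≥ 620; DTI 35.2% ≤ 36%; LTV 79.1% ≤ 80%; reserves 17.5 ≥ 6 mo → qualifies.
Qualifying: Program A, Program B, Program C. Lowest rate is 4.17% → Program C.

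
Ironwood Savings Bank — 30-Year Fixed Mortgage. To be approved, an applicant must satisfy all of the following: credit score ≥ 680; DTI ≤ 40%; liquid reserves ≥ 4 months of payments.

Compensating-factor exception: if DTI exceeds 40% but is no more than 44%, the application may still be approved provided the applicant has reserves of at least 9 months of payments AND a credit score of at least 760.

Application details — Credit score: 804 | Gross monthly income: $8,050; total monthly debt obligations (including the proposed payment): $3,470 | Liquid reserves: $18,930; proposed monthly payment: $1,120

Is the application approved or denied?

Approved

Credit score 804 ≥ 680 (meets base)
DTI = 3,470/8,050 = 43.1% > 40% — standard DTI limit exceeded.
Reserves = 18,930/1,120 = 16.9 months ≥ 4
43.1% falls in the override range (40%–44%), so the compensating-factor test applies.
Reserves 16.9 ≥ 9 months; credit score 804 ≥ 760.
Both override conditions satisfied; DTI exception granted.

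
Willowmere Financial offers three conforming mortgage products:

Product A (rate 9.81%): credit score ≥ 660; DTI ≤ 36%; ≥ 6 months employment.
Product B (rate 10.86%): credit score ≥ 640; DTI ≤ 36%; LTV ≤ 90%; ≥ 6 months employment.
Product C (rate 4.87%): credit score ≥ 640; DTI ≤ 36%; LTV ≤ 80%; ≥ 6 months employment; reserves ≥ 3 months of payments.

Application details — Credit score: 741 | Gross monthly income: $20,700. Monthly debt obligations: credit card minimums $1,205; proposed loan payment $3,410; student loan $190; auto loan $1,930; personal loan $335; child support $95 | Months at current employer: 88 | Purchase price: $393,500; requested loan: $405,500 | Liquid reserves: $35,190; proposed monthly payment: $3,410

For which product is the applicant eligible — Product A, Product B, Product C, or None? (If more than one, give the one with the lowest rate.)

Product A

Total debts = (1,205 + 3,410 + 190 + 1,930 + 335 + 95) = 7,165; DTI = 7,165/20,700 = 34.6%.
LTV = 405,500/393,500 = 103%.
Reserves = 35,190/3,410 = 10.3 months.
Product A: score 741 ≥ 660; DTI 34.6% ≤ 36%; employment 88 ≥ 6 mo → qualifies.
Product B: score 741 ≥ 640; DTI 34.6% ≤ 36%; LTV 103% > 90%; employment 88 ≥ 6 mo → does not qualify.
Product C: score 741 ≥ 640; DTI 34.6% ≤ 36%; LTV 103% > 80%; employment 88 ≥ 6 mo; reserves 10.3 ≥ 3 mo → does not qualify.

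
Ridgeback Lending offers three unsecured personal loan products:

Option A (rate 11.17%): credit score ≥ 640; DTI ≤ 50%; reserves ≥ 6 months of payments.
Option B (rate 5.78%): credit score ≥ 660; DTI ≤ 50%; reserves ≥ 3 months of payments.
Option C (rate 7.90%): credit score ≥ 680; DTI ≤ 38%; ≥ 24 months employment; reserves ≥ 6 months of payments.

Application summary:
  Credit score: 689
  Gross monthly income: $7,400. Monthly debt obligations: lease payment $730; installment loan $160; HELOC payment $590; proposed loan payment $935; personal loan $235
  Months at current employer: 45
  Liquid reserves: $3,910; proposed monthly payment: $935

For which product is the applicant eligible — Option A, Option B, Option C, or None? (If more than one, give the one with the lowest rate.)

Total debts = (730 + 160 + 590 + 935 + 235) = 2,650; DTI = 2,650/7,400 = 35.8%.
Reserves = 3,910/935 = 4.2 months.
Option A: score 689 ≥ 640; DTI 35.8% ≤ 50%; reserves 4.2 < 6 mo → does not qualify.
Option B: score 689 ≥ 660; DTI 35.8% ≤ 50%; reserves 4.2 ≥ 3 mo → qualifies.
Option C: score 689 ≥ 680; DTI 35.8% ≤ 38%; employment 45 ≥ 24 mo; reserves 4.2 < 6 mo → does not qualify.

Option B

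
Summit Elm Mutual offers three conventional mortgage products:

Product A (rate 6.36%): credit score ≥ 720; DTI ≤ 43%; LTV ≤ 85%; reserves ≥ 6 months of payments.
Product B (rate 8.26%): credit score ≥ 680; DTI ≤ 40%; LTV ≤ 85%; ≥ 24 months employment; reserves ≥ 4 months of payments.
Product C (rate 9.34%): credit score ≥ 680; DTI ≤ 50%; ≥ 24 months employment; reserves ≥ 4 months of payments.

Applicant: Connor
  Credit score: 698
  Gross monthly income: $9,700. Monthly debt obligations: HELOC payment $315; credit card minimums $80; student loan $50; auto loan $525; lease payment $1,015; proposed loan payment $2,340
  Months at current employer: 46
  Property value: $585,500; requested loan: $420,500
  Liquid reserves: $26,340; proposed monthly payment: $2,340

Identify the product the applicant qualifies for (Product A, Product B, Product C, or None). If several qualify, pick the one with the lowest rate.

Product C

Total debts = (315 + 80 + 50 + 525 + 1,015 + 2,340) = 4,325; DTI = 4,325/9,700 = 44.6%.
LTV = 420,500/585,500 = 71.8%.
Reserves = 26,340/2,340 = 11.3 months.
Product A: score 698 < 720; DTI 44.6% > 43%; LTV 71.8% ≤ 85%; reserves 11.3 ≥ 6 mo → does not qualify.
Product B: score 698 ≥ 680; DTI 44.6% > 40%; LTV 71.8% ≤ 85%; employment 46 ≥ 24 mo; reserves 11.3 ≥ 4 mo → does not qualify.
Product C: score 698 ≥ 680; DTI 44.6% ≤ 50%; employment 46 ≥ 24 mo; reserves 11.3 ≥ 4 mo → qualifies.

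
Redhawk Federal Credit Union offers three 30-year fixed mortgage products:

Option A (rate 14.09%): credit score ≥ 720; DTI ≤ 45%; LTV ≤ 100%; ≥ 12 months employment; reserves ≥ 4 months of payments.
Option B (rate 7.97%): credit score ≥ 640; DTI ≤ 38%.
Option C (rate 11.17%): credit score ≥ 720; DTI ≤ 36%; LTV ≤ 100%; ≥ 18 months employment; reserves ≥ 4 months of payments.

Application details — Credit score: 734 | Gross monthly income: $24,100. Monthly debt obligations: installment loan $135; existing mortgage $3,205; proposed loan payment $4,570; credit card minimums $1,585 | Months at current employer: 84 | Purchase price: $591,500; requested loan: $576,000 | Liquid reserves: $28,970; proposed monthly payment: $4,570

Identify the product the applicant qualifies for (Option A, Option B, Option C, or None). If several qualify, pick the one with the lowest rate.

Total debts = (135 + 3,205 + 4,570 + 1,585) = 9,495; DTI = 9,495/24,100 = 39.4%.
LTV = 576,000/591,500 = 97.4%.
Reserves = 28,970/4,570 = 6.3 months.
Option A: score 734 ≥ 720; DTI 39.4% ≤ 45%; LTV 97.4% ≤ 100%; employment 84 ≥ 12 mo; reserves 6.3 ≥ 4 mo → qualifies.
Option B: score 734 ≥ 640; DTI 39.4% > 38% → does not qualify.
Option C: score 734 ≥ 720; DTI 39.4% > 36%; LTV 97.4% ≤ 100%; employment 84 ≥ 18 mo; reserves 6.3 ≥ 4 mo → does not qualify.

Option A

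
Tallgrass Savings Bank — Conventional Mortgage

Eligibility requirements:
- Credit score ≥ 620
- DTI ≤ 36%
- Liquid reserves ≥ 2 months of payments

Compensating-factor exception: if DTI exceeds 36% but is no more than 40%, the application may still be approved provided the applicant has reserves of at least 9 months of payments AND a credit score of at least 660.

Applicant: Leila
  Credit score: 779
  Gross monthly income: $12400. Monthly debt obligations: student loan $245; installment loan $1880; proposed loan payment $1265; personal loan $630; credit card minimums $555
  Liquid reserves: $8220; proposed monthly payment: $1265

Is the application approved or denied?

Denied

Credit score 779 ≥ 620 (meets base)
Total debts = (245 + 1,880 + 1,265 + 630 + 555) = 4,575. DTI = 4,575/12,400 = 36.9% > 36% — standard DTI limit exceeded.
Reserves = 8,220/1,265 = 6.5 months ≥ 2
DTI 36.9% is within the 36%–40% exception band; checking compensating factors.
Override check — reserves: 6.5 mo (short of 9); score: 779 (ok).
Compensating-factor requirement not fully met.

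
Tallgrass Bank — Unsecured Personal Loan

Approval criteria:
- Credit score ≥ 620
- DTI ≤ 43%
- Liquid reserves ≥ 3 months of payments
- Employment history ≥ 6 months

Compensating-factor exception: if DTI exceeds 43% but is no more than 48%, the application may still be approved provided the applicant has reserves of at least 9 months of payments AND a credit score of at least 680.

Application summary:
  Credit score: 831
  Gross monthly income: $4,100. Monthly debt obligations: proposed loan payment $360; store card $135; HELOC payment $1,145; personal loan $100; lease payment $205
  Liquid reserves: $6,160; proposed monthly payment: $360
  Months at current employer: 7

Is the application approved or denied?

Approved

Credit score 831 ≥ 620 (meets base)
Total debts = (360 + 135 + 1,145 + 100 + 205) = 1,945. DTI = 1,945/4,100 = 47.4% > 43% — standard DTI limit exceeded.
Reserves: 6,160 ÷ 360 = 17.1 months (meets 3-month minimum)
Employment 7 ≥ 6 months
47.4% falls in the override range (43%–48%), so the compensating-factor test applies.
Override check — reserves: 17.1 mo (ok); score: 831 (ok).
Both compensating conditions met → exception applies.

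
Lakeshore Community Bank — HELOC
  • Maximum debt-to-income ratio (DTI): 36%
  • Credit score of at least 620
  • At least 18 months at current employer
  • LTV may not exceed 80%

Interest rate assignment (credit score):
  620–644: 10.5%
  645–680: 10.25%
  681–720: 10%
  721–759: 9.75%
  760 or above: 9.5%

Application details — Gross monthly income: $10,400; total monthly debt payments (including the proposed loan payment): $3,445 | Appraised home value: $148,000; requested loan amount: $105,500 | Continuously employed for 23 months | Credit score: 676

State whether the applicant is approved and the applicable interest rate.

Approved at 10.25%

Credit score 676 ≥ 620 (meets minimum)
Debt-to-income = 3,445/10,400 = 33.1% — meets 36% limit
Loan-to-value = 105,500/148,000 = 71.3% — pass (80% max)
Employment 23 ≥ 18 months
All requirements met. Score 676 falls in the 645–680 tier → 10.25%.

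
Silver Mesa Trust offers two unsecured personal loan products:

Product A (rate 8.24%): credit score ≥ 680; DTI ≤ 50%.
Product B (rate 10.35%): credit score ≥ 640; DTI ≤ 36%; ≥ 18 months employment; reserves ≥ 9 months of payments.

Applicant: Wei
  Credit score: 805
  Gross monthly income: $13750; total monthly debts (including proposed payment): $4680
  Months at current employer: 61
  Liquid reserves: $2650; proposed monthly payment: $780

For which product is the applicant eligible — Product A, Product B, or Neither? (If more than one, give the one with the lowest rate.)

Product A

DTI = 4,680/13,750 = 34%.
Reserves = 2,650/780 = 3.4 months.
Product A: score 805 ≥ 680; DTI 34% ≤ 50% → qualifies.
Product B: score 805 ≥ 640; DTI 34% ≤ 36%; employment 61 ≥ 18 mo; reserves 3.4 < 9 mo → does not qualify.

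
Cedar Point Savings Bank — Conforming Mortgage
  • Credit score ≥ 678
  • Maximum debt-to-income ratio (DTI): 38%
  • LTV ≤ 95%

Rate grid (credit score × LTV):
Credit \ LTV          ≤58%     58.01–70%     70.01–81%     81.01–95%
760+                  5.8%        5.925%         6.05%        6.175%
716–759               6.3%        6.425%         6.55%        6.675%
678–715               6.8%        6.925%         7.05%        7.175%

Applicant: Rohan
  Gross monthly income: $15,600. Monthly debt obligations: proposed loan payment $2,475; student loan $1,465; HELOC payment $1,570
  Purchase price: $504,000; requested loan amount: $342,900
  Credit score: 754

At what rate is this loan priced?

6.425%

Credit score 754 ≥ 678; Total monthly debts = (2,475 + 1,465 + 1,570) = 5,510. DTI = 5,510/15,600 = 35.3% ≤ 38%
LTV: 342,900 ÷ 504,000 = 68%, within 95% cap
Row: 754 falls in 716–759. Column: 68% falls in 58.01–70%. Rate = 6.425%.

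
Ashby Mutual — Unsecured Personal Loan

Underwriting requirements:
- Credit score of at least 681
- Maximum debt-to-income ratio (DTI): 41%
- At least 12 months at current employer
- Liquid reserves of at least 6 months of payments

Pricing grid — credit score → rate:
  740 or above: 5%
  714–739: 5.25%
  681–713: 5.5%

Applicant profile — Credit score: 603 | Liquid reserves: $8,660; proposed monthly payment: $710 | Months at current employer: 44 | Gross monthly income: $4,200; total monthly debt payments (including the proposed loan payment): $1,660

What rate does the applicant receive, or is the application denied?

Denied

Credit score 603 < 681 (below minimum)
Reserves = 8,660/710 = 12.2 months ≥ 6
Employment 44 ≥ 12 months
DTI = 1,660/4,200 = 39.5% ≤ 41%
Not all requirements met → denied.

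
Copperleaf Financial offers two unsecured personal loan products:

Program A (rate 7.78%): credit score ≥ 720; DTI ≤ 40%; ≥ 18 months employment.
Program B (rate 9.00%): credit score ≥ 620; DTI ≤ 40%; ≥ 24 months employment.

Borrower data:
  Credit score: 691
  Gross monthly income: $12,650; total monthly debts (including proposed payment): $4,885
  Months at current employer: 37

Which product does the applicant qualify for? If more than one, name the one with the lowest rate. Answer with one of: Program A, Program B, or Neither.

DTI = 4,885/12,650 = 38.6%.
Program A: score 691 < 720; DTI 38.6% ≤ 40%; employment 37 ≥ 18 mo → does not qualify.
Program B: score 691 ≥ 620; DTI 38.6% ≤ 40%; employment 37 ≥ 24 mo → qualifies.

Program B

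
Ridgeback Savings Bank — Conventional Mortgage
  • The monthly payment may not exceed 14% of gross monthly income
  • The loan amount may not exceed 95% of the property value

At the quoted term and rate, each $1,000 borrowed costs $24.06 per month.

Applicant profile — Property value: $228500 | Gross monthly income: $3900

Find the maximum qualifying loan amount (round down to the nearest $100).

Payment cap: 14% × $3,900 = $546/month.
At $24.06 per $1,000, that supports 546/24.06 × 1,000 ≈ $22,693 → $22,600.
LTV cap: 95% × $228,500 = $217,075 → $217,000.
Binding constraint: payment-to-income.

$22,600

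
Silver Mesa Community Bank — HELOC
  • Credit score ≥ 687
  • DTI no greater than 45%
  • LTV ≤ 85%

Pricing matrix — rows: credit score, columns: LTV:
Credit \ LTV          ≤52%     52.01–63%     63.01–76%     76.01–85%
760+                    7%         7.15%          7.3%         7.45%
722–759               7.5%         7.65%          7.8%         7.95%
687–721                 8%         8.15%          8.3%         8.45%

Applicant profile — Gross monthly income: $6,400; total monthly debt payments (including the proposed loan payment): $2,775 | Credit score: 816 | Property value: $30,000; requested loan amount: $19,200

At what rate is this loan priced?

Credit score 816 ≥ 687; DTI = 2,775/6,400 = 43.4% ≤ 45%
LTV = 19,200/30,000 = 64% ≤ 85%
Score 816 is in the 760+ band; LTV 64% is in the 63.01–76% band → 7.3%.

7.3%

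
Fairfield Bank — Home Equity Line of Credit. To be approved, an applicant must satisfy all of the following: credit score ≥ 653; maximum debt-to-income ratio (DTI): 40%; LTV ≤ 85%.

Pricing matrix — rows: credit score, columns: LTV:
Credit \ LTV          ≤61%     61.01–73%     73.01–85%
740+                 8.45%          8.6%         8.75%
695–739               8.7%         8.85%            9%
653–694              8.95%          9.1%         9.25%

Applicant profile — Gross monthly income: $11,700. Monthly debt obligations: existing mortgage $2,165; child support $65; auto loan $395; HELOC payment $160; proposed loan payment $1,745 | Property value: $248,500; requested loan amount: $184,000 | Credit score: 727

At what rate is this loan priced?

9%

Credit score 727 ≥ 653; Total monthly debts = (2,165 + 65 + 395 + 160 + 1,745) = 4,530. DTI: 4,530 ÷ 11,700 = 38.7%, within the 40% cap
LTV: 184,000 ÷ 248,500 = 74%, within 85% cap
Credit 727 → row 695–739; LTV 74% → column 73.01–85%. Grid cell → 9%.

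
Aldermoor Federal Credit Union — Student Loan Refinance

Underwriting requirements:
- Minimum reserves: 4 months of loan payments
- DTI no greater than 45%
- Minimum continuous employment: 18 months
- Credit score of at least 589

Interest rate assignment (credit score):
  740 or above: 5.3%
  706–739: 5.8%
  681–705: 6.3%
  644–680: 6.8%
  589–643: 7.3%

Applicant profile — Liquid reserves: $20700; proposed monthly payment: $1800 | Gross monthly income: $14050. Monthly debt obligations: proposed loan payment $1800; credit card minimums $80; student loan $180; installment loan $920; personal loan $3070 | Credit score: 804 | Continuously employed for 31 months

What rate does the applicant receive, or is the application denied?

Credit score 804 ≥ 589 (meets minimum)
Total monthly debts = (1,800 + 80 + 180 + 920 + 3,070) = 6,050. Debt-to-income = 6,050/14,050 = 43.1% — meets 45% limit
Reserves = 20,700/1,800 = 11.5 months ≥ 4
Employment 31 ≥ 18 months
All requirements met. Score 804 falls in the 740 or above tier → 5.3%.

Approved at 5.3%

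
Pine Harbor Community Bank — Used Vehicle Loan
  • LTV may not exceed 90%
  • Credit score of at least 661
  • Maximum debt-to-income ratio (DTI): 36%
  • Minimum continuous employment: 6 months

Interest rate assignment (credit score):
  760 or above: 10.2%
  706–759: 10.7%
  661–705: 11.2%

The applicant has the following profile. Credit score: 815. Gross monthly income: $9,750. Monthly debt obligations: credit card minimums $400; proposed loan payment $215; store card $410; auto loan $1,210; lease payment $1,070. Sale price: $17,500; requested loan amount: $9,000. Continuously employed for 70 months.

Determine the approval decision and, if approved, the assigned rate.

Credit score 815 ≥ 661 (meets minimum)
Employment 70 ≥ 6 months
Total monthly debts = (400 + 215 + 410 + 1,210 + 1,070) = 3,305. DTI = 3,305/9,750 = 33.9% ≤ 36%
Loan-to-value = 9,000/17,500 = 51.4% — pass (90% max)
All requirements met. Score 815 falls in the 760 or above tier → 10.2%.

Approved at 10.2%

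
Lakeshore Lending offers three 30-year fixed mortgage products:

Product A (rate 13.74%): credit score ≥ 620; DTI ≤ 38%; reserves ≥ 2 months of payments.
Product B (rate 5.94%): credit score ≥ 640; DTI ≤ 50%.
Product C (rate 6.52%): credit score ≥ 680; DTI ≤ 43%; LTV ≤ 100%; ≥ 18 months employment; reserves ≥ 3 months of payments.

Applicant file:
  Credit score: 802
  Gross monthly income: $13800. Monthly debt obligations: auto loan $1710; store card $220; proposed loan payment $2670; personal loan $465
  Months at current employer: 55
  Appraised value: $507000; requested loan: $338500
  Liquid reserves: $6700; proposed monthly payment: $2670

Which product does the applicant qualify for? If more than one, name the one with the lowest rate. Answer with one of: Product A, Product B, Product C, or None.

Total debts = (1,710 + 220 + 2,670 + 465) = 5,065; DTI = 5,065/13,800 = 36.7%.
LTV = 338,500/507,000 = 66.8%.
Reserves = 6,700/2,670 = 2.5 months.
Product A: score 802 ≥ 620; DTI 36.7% ≤ 38%; reserves 2.5 ≥ 2 mo → qualifies.
Product B: score 802 ≥ 640; DTI 36.7% ≤ 50% → qualifies.
Product C: score 802 ≥ 680; DTI 36.7% ≤ 43%; LTV 66.8% ≤ 100%; employment 55 ≥ 18 mo; reserves 2.5 < 3 mo → does not qualify.
Qualifying: Product A, Product B. Lowest rate is 5.94% → Product B.

Product B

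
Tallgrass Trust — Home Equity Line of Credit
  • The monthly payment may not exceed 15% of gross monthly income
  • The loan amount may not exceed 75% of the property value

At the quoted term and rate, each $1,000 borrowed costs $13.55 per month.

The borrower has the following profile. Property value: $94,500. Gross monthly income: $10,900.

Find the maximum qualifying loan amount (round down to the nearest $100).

$70,800

Payment cap: 15% × $10,900 = $1,635/month.
At $13.55 per $1,000, that supports 1,635/13.55 × 1,000 ≈ $120,664 → $120,600.
LTV cap: 75% × $94,500 = $70,875 → $70,800.
Binding constraint: loan-to-value.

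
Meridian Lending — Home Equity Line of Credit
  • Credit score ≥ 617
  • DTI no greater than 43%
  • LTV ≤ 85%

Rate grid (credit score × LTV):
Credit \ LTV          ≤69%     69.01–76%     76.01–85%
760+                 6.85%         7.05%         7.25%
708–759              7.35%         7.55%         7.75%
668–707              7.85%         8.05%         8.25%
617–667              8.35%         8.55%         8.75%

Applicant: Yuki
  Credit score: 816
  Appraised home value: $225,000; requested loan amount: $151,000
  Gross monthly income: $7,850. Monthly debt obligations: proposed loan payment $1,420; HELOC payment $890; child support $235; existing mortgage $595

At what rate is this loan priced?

Credit score 816 ≥ 617; Total monthly debts = (1,420 + 890 + 235 + 595) = 3,140. Debt-to-income = 3,140/7,850 = 40% — meets 43% limit
Loan-to-value = 151,000/225,000 = 67.1% — pass (85% max)
Credit 816 → row 760+; LTV 67.1% → column ≤69%. Grid cell → 6.85%.

6.85%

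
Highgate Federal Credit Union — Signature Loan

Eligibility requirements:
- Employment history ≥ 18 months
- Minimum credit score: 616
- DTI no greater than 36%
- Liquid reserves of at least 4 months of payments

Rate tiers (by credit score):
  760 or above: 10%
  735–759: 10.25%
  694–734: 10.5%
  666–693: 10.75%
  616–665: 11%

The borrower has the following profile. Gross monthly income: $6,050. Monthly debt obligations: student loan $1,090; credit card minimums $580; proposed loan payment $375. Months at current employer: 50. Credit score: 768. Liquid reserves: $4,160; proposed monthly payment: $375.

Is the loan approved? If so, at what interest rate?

Credit score 768 ≥ 616 (meets minimum)
Total monthly debts = (1,090 + 580 + 375) = 2,045. Debt-to-income = 2,045/6,050 = 33.8% — meets 36% limit
Reserves = 4,160/375 = 11.1 months ≥ 4
Employment 50 ≥ 18 months
All requirements met. Score 768 falls in the 760 or above tier → 10%.

Approved at 10%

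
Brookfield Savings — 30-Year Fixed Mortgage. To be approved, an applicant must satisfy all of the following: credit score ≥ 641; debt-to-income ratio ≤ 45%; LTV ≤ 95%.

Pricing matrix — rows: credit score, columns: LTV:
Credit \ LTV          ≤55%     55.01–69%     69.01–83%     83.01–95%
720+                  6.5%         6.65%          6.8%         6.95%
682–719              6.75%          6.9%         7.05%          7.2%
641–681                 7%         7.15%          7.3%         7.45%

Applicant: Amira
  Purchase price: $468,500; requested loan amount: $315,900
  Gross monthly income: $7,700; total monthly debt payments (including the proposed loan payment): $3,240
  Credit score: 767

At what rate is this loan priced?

6.65%

Credit score 767 ≥ 641; DTI: 3,240 ÷ 7,700 = 42.1%, within the 45% cap
LTV = 315,900/468,500 = 67.4% ≤ 95%
Row: 767 falls in 720+. Column: 67.4% falls in 55.01–69%. Rate = 6.65%.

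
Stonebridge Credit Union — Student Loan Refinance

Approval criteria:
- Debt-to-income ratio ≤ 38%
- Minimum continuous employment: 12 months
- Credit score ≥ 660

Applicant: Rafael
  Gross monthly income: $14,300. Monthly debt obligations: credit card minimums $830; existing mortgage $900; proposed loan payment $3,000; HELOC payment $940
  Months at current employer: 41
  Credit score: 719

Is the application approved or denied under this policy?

Denied

Total monthly debts = (830 + 900 + 3,000 + 940) = 5,670. Debt-to-income = 5,670/14,300 = 39.7% — over 38% limit
Employment 41 ≥ 12 months
Credit score 719 ≥ 660 (meets)
Fails on DTI.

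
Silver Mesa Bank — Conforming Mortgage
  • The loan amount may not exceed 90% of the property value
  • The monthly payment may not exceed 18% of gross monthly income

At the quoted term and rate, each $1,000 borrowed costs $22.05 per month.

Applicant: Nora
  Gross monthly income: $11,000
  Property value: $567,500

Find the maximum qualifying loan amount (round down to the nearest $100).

Payment cap: 18% × $11,000 = $1,980/month.
At $22.05 per $1,000, that supports 1,980/22.05 × 1,000 ≈ $89,795 → $89,700.
LTV cap: 90% × $567,500 = $510,750 → $510,700.
Binding constraint: payment-to-income.

$89,700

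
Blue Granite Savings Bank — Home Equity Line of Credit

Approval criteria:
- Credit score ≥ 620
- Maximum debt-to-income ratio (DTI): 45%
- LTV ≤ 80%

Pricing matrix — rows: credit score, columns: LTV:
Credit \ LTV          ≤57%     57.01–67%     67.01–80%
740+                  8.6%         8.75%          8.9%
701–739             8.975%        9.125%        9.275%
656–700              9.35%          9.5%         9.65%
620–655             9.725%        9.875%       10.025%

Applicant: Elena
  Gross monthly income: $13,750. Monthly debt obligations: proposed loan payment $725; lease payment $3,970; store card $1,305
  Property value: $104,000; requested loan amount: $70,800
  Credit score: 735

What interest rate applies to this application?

Credit score 735 ≥ 620; Total monthly debts = (725 + 3,970 + 1,305) = 6,000. DTI = 6,000/13,750 = 43.6% ≤ 45%
Loan-to-value = 70,800/104,000 = 68.1% — pass (80% max)
Row: 735 falls in 701–739. Column: 68.1% falls in 67.01–80%. Rate = 9.275%.

9.275%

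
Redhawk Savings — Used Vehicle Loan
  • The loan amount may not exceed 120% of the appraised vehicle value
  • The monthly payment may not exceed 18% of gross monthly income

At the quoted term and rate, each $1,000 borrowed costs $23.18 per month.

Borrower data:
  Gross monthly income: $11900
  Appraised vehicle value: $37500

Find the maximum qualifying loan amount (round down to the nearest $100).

Payment cap: 18% × $11,900 = $2,142/month.
At $23.18 per $1,000, that supports 2,142/23.18 × 1,000 ≈ $92,407 → $92,400.
LTV cap: 120% × $37,500 = $45,000 → $45,000.
Binding constraint: loan-to-value.

$45,000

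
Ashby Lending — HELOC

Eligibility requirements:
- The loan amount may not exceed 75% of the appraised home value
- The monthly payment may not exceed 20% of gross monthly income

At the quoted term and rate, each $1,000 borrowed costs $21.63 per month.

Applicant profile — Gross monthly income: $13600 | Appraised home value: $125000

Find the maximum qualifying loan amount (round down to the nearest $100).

Payment cap: 20% × $13,600 = $2,720/month.
At $21.63 per $1,000, that supports 2,720/21.63 × 1,000 ≈ $125,751 → $125,700.
LTV cap: 75% × $125,000 = $93,750 → $93,700.
Binding constraint: loan-to-value.

$93,700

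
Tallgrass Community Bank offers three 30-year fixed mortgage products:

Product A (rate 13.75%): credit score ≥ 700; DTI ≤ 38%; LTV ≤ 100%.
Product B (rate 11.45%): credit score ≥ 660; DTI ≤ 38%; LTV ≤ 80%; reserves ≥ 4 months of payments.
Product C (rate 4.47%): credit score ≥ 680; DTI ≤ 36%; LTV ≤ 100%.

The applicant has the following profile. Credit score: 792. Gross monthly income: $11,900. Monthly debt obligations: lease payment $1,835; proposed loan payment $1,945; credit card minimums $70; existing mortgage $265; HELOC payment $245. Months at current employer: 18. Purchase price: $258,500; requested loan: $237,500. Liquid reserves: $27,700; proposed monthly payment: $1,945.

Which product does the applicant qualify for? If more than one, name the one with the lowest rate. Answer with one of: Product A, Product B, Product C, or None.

Total debts = (1,835 + 1,945 + 70 + 265 + 245) = 4,360; DTI = 4,360/11,900 = 36.6%.
LTV = 237,500/258,500 = 91.9%.
Reserves = 27,700/1,945 = 14.2 months.
Product A: score 792 ≥ 700; DTI 36.6% ≤ 38%; LTV 91.9% ≤ 100% → qualifies.
Product B: score 792 ≥ 660; DTI 36.6% ≤ 38%; LTV 91.9% > 80%; reserves 14.2 ≥ 4 mo → does not qualify.
Product C: score 792 ≥ 680; DTI 36.6% > 36%; LTV 91.9% ≤ 100% → does not qualify.

Product A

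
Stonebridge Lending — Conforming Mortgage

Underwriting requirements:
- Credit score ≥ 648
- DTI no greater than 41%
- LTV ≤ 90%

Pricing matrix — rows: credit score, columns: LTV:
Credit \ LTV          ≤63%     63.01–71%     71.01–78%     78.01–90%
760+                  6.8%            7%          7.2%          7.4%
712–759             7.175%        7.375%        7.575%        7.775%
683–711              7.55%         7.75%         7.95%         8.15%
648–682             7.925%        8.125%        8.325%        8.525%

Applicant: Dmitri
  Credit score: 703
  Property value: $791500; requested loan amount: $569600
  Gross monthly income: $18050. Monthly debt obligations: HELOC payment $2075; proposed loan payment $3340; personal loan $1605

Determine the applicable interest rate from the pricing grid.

7.95%

Credit score 703 ≥ 648; Total monthly debts = (2,075 + 3,340 + 1,605) = 7,020. DTI: 7,020 ÷ 18,050 = 38.9%, within the 41% cap
Loan-to-value = 569,600/791,500 = 72% — pass (90% max)
Row: 703 falls in 683–711. Column: 72% falls in 71.01–78%. Rate = 7.95%.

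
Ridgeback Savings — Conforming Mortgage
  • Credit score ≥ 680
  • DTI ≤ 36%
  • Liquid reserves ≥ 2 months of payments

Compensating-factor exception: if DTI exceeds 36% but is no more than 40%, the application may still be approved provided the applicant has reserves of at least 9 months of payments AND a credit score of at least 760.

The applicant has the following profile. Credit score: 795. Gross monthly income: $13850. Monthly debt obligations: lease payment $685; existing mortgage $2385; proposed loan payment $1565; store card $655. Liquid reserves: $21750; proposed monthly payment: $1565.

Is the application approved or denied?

Approved

Credit score 795 ≥ 680 (meets base)
Total debts = (685 + 2,385 + 1,565 + 655) = 5,290. DTI = 5,290/13,850 = 38.2% > 36% — standard DTI limit exceeded.
Reserves: 21,750 ÷ 1,565 = 13.9 months (meets 2-month minimum)
38.2% falls in the override range (36%–40%), so the compensating-factor test applies.
Override check — reserves: 13.9 mo (ok); score: 795 (ok).
Both compensating conditions met → exception applies.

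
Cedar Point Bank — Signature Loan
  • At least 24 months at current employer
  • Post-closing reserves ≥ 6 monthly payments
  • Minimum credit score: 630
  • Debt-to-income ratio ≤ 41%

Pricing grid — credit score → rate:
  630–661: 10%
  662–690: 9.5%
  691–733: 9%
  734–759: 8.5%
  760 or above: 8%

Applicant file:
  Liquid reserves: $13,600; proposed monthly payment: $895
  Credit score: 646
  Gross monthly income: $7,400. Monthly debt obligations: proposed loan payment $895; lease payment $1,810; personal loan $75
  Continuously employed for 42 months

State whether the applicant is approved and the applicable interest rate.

Credit score 646 ≥ 630 (meets minimum)
Total monthly debts = (895 + 1,810 + 75) = 2,780. DTI: 2,780 ÷ 7,400 = 37.6%, within the 41% cap
Employment 42 ≥ 24 months
Reserves: 13,600 ÷ 895 = 15.2 months (meets 6-month minimum)
All requirements met. Score 646 falls in the 630–661 tier → 10%.

Approved at 10%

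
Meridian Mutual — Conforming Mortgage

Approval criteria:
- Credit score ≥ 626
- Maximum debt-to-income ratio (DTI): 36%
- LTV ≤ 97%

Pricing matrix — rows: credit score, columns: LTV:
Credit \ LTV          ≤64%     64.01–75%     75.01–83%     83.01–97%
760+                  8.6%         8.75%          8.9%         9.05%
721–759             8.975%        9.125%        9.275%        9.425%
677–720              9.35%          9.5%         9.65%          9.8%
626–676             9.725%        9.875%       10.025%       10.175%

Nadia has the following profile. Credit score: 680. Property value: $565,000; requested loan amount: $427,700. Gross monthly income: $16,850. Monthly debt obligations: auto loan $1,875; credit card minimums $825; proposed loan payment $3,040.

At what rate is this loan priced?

Credit score 680 ≥ 626; Total monthly debts = (1,875 + 825 + 3,040) = 5,740. DTI: 5,740 ÷ 16,850 = 34.1%, within the 36% cap
Loan-to-value = 427,700/565,000 = 75.7% — pass (97% max)
Credit 680 → row 677–720; LTV 75.7% → column 75.01–83%. Grid cell → 9.65%.

9.65%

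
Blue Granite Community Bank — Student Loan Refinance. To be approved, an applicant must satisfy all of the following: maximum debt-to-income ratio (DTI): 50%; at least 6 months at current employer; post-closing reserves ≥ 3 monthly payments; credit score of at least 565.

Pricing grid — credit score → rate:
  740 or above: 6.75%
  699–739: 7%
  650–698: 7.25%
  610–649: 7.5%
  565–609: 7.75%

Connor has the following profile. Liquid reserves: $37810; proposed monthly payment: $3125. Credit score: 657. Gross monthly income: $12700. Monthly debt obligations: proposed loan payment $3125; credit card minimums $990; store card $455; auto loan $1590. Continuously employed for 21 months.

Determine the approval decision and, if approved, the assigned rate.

Credit score 657 ≥ 565 (meets minimum)
Employment 21 ≥ 6 months
Total monthly debts = (3,125 + 990 + 455 + 1,590) = 6,160. Debt-to-income = 6,160/12,700 = 48.5% — meets 50% limit
Reserves: 37,810 ÷ 3,125 = 12.1 months (meets 3-month minimum)
All requirements met. Score 657 falls in the 650–698 tier → 7.25%.

Approved at 7.25%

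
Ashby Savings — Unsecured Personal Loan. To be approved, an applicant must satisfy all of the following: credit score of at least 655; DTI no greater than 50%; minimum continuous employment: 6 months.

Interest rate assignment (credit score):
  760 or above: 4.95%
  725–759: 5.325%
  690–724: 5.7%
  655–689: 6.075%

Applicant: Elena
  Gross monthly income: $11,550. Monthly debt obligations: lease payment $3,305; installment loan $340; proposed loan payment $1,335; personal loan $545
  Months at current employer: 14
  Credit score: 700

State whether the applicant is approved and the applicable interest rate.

Approved at 5.7%

Credit score 700 ≥ 655 (meets minimum)
Employment 14 ≥ 6 months
Total monthly debts = (3,305 + 340 + 1,335 + 545) = 5,525. Debt-to-income = 5,525/11,550 = 47.8% — meets 50% limit
All requirements met. Score 700 falls in the 690–724 tier → 5.7%.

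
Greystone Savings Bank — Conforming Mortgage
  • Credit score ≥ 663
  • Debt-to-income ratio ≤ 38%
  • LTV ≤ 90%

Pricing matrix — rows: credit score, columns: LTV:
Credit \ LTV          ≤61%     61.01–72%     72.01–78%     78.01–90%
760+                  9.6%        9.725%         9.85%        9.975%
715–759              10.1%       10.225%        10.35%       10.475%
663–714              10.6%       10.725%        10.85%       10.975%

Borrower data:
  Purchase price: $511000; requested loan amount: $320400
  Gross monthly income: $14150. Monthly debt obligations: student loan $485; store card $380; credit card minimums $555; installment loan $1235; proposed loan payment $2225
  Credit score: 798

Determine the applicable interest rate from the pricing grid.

9.725%

Credit score 798 ≥ 663; Total monthly debts = (485 + 380 + 555 + 1,235 + 2,225) = 4,880. DTI = 4,880/14,150 = 34.5% ≤ 38%
LTV: 320,400 ÷ 511,000 = 62.7%, within 90% cap
Score 798 is in the 760+ band; LTV 62.7% is in the 61.01–72% band → 9.725%.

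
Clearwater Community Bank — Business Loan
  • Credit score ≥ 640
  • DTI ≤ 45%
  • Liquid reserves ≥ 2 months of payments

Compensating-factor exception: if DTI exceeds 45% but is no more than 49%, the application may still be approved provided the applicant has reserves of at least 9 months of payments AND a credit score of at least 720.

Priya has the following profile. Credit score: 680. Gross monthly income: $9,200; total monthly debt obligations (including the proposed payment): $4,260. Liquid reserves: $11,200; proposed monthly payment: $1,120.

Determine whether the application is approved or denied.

Credit score 680 ≥ 640 (meets base)
DTI: 4,260 ÷ 9,200 = 46.3%, over the 45% base limit.
Liquid reserves cover 11,200/1,120 = 10.0 months — ≥ 2 required
DTI 46.3% is within the 45%–49% exception band; checking compensating factors.
Override check — reserves: 10.0 mo (ok); score: 680 (below 720).
Compensating-factor requirement not fully met.

Denied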